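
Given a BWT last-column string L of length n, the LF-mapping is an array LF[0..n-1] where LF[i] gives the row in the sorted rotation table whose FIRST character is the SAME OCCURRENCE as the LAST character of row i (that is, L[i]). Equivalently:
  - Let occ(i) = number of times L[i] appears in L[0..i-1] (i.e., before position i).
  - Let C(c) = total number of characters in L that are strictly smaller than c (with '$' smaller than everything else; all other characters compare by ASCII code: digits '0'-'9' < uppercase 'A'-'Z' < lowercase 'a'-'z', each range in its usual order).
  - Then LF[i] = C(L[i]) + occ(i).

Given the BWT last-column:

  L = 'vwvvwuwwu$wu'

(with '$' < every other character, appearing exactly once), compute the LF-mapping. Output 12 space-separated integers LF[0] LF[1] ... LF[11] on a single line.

Answer: 4 7 5 6 8 1 9 10 2 0 11 3

Derivation:
Char counts: '$':1, 'u':3, 'v':3, 'w':5
C (first-col start): C('$')=0, C('u')=1, C('v')=4, C('w')=7
L[0]='v': occ=0, LF[0]=C('v')+0=4+0=4
L[1]='w': occ=0, LF[1]=C('w')+0=7+0=7
L[2]='v': occ=1, LF[2]=C('v')+1=4+1=5
L[3]='v': occ=2, LF[3]=C('v')+2=4+2=6
L[4]='w': occ=1, LF[4]=C('w')+1=7+1=8
L[5]='u': occ=0, LF[5]=C('u')+0=1+0=1
L[6]='w': occ=2, LF[6]=C('w')+2=7+2=9
L[7]='w': occ=3, LF[7]=C('w')+3=7+3=10
L[8]='u': occ=1, LF[8]=C('u')+1=1+1=2
L[9]='$': occ=0, LF[9]=C('$')+0=0+0=0
L[10]='w': occ=4, LF[10]=C('w')+4=7+4=11
L[11]='u': occ=2, LF[11]=C('u')+2=1+2=3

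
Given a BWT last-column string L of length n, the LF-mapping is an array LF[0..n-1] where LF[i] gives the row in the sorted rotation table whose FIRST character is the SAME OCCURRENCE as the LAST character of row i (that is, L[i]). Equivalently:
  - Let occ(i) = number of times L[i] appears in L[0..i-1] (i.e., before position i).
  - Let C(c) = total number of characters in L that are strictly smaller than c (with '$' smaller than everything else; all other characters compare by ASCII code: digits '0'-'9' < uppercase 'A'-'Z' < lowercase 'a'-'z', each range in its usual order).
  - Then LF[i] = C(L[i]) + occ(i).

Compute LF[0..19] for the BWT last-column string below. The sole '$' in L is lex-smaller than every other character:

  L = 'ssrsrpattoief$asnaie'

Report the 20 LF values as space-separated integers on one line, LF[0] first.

Char counts: '$':1, 'a':3, 'e':2, 'f':1, 'i':2, 'n':1, 'o':1, 'p':1, 'r':2, 's':4, 't':2
C (first-col start): C('$')=0, C('a')=1, C('e')=4, C('f')=6, C('i')=7, C('n')=9, C('o')=10, C('p')=11, C('r')=12, C('s')=14, C('t')=18
L[0]='s': occ=0, LF[0]=C('s')+0=14+0=14
L[1]='s': occ=1, LF[1]=C('s')+1=14+1=15
L[2]='r': occ=0, LF[2]=C('r')+0=12+0=12
L[3]='s': occ=2, LF[3]=C('s')+2=14+2=16
L[4]='r': occ=1, LF[4]=C('r')+1=12+1=13
L[5]='p': occ=0, LF[5]=C('p')+0=11+0=11
L[6]='a': occ=0, LF[6]=C('a')+0=1+0=1
L[7]='t': occ=0, LF[7]=C('t')+0=18+0=18
L[8]='t': occ=1, LF[8]=C('t')+1=18+1=19
L[9]='o': occ=0, LF[9]=C('o')+0=10+0=10
L[10]='i': occ=0, LF[10]=C('i')+0=7+0=7
L[11]='e': occ=0, LF[11]=C('e')+0=4+0=4
L[12]='f': occ=0, LF[12]=C('f')+0=6+0=6
L[13]='$': occ=0, LF[13]=C('$')+0=0+0=0
L[14]='a': occ=1, LF[14]=C('a')+1=1+1=2
L[15]='s': occ=3, LF[15]=C('s')+3=14+3=17
L[16]='n': occ=0, LF[16]=C('n')+0=9+0=9
L[17]='a': occ=2, LF[17]=C('a')+2=1+2=3
L[18]='i': occ=1, LF[18]=C('i')+1=7+1=8
L[19]='e': occ=1, LF[19]=C('e')+1=4+1=5

Answer: 14 15 12 16 13 11 1 18 19 10 7 4 6 0 2 17 9 3 8 5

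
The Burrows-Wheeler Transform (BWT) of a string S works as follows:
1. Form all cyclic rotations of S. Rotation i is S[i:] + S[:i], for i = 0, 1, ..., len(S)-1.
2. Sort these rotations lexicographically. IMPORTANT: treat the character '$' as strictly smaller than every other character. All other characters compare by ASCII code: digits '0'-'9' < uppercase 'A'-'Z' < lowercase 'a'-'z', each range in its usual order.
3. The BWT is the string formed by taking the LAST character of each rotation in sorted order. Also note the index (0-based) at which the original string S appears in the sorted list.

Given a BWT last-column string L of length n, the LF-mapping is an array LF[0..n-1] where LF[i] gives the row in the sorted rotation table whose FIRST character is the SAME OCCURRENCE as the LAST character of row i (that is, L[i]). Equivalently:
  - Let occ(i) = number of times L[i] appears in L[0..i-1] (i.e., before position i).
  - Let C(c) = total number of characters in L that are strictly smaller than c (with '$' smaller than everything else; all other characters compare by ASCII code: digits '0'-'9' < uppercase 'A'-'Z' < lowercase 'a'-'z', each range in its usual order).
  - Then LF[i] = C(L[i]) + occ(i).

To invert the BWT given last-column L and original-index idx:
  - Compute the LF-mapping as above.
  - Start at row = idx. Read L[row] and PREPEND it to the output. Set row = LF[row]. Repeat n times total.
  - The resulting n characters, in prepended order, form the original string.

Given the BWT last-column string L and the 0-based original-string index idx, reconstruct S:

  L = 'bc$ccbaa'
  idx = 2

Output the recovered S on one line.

LF mapping: 3 5 0 6 7 4 1 2
Walk LF starting at row 2, prepending L[row]:
  step 1: row=2, L[2]='$', prepend. Next row=LF[2]=0
  step 2: row=0, L[0]='b', prepend. Next row=LF[0]=3
  step 3: row=3, L[3]='c', prepend. Next row=LF[3]=6
  step 4: row=6, L[6]='a', prepend. Next row=LF[6]=1
  step 5: row=1, L[1]='c', prepend. Next row=LF[1]=5
  step 6: row=5, L[5]='b', prepend. Next row=LF[5]=4
  step 7: row=4, L[4]='c', prepend. Next row=LF[4]=7
  step 8: row=7, L[7]='a', prepend. Next row=LF[7]=2
Reversed output: acbcacb$

Answer: acbcacb$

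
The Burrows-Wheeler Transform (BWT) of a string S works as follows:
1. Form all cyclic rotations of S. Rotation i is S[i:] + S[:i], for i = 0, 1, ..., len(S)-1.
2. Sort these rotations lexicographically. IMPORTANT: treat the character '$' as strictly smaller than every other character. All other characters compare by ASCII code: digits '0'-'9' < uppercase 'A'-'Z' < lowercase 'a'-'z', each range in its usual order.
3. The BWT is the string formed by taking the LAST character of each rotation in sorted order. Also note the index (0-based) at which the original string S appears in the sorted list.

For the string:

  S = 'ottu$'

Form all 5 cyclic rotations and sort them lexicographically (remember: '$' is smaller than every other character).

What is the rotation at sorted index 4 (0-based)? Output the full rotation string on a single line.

All 5 rotations (rotation i = S[i:]+S[:i]):
  rot[0] = ottu$
  rot[1] = ttu$o
  rot[2] = tu$ot
  rot[3] = u$ott
  rot[4] = $ottu
Sorted (with $ < everything):
  sorted[0] = $ottu
  sorted[1] = ottu$
  sorted[2] = ttu$o
  sorted[3] = tu$ot
  sorted[4] = u$ott
sorted[4] = u$ott

Answer: u$ott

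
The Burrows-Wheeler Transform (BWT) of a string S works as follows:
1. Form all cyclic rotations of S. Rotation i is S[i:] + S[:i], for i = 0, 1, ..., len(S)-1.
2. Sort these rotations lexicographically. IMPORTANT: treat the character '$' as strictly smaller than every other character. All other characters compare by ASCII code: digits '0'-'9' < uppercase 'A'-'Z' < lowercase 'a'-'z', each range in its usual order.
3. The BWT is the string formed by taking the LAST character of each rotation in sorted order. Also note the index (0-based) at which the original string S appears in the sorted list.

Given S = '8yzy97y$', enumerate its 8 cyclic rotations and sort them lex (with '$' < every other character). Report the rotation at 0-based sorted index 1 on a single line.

All 8 rotations (rotation i = S[i:]+S[:i]):
  rot[0] = 8yzy97y$
  rot[1] = yzy97y$8
  rot[2] = zy97y$8y
  rot[3] = y97y$8yz
  rot[4] = 97y$8yzy
  rot[5] = 7y$8yzy9
  rot[6] = y$8yzy97
  rot[7] = $8yzy97y
Sorted (with $ < everything):
  sorted[0] = $8yzy97y
  sorted[1] = 7y$8yzy9
  sorted[2] = 8yzy97y$
  sorted[3] = 97y$8yzy
  sorted[4] = y$8yzy97
  sorted[5] = y97y$8yz
  sorted[6] = yzy97y$8
  sorted[7] = zy97y$8y
sorted[1] = 7y$8yzy9

Answer: 7y$8yzy9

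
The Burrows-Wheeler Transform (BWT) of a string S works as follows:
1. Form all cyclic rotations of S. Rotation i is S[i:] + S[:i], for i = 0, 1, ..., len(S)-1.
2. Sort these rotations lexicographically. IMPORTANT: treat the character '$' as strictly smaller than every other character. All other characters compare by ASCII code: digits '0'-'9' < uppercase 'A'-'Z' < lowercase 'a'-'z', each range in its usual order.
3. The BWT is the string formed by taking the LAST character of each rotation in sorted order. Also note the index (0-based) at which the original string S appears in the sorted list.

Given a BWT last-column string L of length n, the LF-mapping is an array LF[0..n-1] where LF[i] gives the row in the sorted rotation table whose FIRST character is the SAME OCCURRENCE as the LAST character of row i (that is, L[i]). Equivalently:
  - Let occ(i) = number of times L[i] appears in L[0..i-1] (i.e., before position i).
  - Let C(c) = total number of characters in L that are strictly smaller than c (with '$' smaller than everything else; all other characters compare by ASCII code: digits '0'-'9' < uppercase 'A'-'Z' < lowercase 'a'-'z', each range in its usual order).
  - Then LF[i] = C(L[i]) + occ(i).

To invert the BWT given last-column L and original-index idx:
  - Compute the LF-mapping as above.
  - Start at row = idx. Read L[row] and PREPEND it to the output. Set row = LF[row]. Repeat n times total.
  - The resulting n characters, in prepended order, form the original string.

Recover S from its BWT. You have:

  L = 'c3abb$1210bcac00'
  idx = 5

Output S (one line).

Answer: 1a0cb1230abb0cc$

Derivation:
LF mapping: 13 7 8 10 11 0 4 6 5 1 12 14 9 15 2 3
Walk LF starting at row 5, prepending L[row]:
  step 1: row=5, L[5]='$', prepend. Next row=LF[5]=0
  step 2: row=0, L[0]='c', prepend. Next row=LF[0]=13
  step 3: row=13, L[13]='c', prepend. Next row=LF[13]=15
  step 4: row=15, L[15]='0', prepend. Next row=LF[15]=3
  step 5: row=3, L[3]='b', prepend. Next row=LF[3]=10
  step 6: row=10, L[10]='b', prepend. Next row=LF[10]=12
  step 7: row=12, L[12]='a', prepend. Next row=LF[12]=9
  step 8: row=9, L[9]='0', prepend. Next row=LF[9]=1
  step 9: row=1, L[1]='3', prepend. Next row=LF[1]=7
  step 10: row=7, L[7]='2', prepend. Next row=LF[7]=6
  step 11: row=6, L[6]='1', prepend. Next row=LF[6]=4
  step 12: row=4, L[4]='b', prepend. Next row=LF[4]=11
  step 13: row=11, L[11]='c', prepend. Next row=LF[11]=14
  step 14: row=14, L[14]='0', prepend. Next row=LF[14]=2
  step 15: row=2, L[2]='a', prepend. Next row=LF[2]=8
  step 16: row=8, L[8]='1', prepend. Next row=LF[8]=5
Reversed output: 1a0cb1230abb0cc$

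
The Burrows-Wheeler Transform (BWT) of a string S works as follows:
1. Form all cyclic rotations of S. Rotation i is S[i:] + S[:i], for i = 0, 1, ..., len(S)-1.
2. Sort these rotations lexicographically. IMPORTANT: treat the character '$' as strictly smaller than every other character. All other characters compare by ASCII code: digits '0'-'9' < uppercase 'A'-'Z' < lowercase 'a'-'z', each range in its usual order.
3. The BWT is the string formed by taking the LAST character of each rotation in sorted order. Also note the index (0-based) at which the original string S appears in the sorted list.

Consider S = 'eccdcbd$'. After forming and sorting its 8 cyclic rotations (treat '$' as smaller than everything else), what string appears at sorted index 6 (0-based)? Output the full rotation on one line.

Answer: dcbd$ecc

Derivation:
All 8 rotations (rotation i = S[i:]+S[:i]):
  rot[0] = eccdcbd$
  rot[1] = ccdcbd$e
  rot[2] = cdcbd$ec
  rot[3] = dcbd$ecc
  rot[4] = cbd$eccd
  rot[5] = bd$eccdc
  rot[6] = d$eccdcb
  rot[7] = $eccdcbd
Sorted (with $ < everything):
  sorted[0] = $eccdcbd
  sorted[1] = bd$eccdc
  sorted[2] = cbd$eccd
  sorted[3] = ccdcbd$e
  sorted[4] = cdcbd$ec
  sorted[5] = d$eccdcb
  sorted[6] = dcbd$ecc
  sorted[7] = eccdcbd$
sorted[6] = dcbd$ecc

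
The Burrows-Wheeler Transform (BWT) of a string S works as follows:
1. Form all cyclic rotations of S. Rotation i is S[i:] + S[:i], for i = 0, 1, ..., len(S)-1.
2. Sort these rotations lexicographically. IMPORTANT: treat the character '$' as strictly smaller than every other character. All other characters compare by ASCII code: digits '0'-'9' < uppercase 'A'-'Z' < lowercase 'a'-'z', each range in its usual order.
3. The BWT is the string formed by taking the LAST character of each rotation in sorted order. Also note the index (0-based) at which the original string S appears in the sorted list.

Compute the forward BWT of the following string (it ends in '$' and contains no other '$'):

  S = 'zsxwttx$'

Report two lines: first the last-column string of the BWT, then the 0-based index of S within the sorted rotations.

All 8 rotations (rotation i = S[i:]+S[:i]):
  rot[0] = zsxwttx$
  rot[1] = sxwttx$z
  rot[2] = xwttx$zs
  rot[3] = wttx$zsx
  rot[4] = ttx$zsxw
  rot[5] = tx$zsxwt
  rot[6] = x$zsxwtt
  rot[7] = $zsxwttx
Sorted (with $ < everything):
  sorted[0] = $zsxwttx  (last char: 'x')
  sorted[1] = sxwttx$z  (last char: 'z')
  sorted[2] = ttx$zsxw  (last char: 'w')
  sorted[3] = tx$zsxwt  (last char: 't')
  sorted[4] = wttx$zsx  (last char: 'x')
  sorted[5] = x$zsxwtt  (last char: 't')
  sorted[6] = xwttx$zs  (last char: 's')
  sorted[7] = zsxwttx$  (last char: '$')
Last column: xzwtxts$
Original string S is at sorted index 7

Answer: xzwtxts$
7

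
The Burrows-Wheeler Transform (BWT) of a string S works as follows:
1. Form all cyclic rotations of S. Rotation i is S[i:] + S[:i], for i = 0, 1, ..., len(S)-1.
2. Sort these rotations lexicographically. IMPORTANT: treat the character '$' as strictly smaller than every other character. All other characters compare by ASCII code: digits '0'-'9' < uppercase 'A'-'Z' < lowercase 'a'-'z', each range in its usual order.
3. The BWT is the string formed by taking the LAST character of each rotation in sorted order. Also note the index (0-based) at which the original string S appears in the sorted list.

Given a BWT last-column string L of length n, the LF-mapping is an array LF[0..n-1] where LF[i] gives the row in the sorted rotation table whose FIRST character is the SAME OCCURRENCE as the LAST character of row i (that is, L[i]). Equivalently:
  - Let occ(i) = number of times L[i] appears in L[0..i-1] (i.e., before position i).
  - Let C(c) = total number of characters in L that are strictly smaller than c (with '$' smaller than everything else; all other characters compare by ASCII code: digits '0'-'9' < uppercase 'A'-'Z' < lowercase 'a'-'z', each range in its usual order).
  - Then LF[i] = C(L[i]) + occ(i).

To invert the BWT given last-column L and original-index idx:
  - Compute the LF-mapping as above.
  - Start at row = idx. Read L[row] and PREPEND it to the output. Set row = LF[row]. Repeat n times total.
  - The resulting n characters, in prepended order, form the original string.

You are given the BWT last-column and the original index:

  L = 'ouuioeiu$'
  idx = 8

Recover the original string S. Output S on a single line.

LF mapping: 4 6 7 2 5 1 3 8 0
Walk LF starting at row 8, prepending L[row]:
  step 1: row=8, L[8]='$', prepend. Next row=LF[8]=0
  step 2: row=0, L[0]='o', prepend. Next row=LF[0]=4
  step 3: row=4, L[4]='o', prepend. Next row=LF[4]=5
  step 4: row=5, L[5]='e', prepend. Next row=LF[5]=1
  step 5: row=1, L[1]='u', prepend. Next row=LF[1]=6
  step 6: row=6, L[6]='i', prepend. Next row=LF[6]=3
  step 7: row=3, L[3]='i', prepend. Next row=LF[3]=2
  step 8: row=2, L[2]='u', prepend. Next row=LF[2]=7
  step 9: row=7, L[7]='u', prepend. Next row=LF[7]=8
Reversed output: uuiiueoo$

Answer: uuiiueoo$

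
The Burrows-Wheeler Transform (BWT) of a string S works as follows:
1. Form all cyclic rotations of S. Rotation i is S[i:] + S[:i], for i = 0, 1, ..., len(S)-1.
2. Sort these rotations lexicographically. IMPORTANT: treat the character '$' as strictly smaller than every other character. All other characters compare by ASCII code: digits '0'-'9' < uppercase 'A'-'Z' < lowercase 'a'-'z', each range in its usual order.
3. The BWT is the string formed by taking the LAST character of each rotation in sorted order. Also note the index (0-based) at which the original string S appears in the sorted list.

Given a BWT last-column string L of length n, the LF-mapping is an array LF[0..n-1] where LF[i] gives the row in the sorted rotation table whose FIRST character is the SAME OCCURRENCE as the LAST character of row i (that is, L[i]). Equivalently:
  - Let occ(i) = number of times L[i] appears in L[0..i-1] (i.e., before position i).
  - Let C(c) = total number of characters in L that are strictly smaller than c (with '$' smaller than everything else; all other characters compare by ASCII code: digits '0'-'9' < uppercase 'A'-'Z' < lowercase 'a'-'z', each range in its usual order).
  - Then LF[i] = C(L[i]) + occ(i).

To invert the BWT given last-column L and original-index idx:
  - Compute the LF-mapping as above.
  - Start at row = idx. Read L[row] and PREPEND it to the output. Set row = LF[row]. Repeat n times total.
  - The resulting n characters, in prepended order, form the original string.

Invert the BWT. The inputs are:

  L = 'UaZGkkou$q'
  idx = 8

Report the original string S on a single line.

Answer: quokkaGZU$

Derivation:
LF mapping: 2 4 3 1 5 6 7 9 0 8
Walk LF starting at row 8, prepending L[row]:
  step 1: row=8, L[8]='$', prepend. Next row=LF[8]=0
  step 2: row=0, L[0]='U', prepend. Next row=LF[0]=2
  step 3: row=2, L[2]='Z', prepend. Next row=LF[2]=3
  step 4: row=3, L[3]='G', prepend. Next row=LF[3]=1
  step 5: row=1, L[1]='a', prepend. Next row=LF[1]=4
  step 6: row=4, L[4]='k', prepend. Next row=LF[4]=5
  step 7: row=5, L[5]='k', prepend. Next row=LF[5]=6
  step 8: row=6, L[6]='o', prepend. Next row=LF[6]=7
  step 9: row=7, L[7]='u', prepend. Next row=LF[7]=9
  step 10: row=9, L[9]='q', prepend. Next row=LF[9]=8
Reversed output: quokkaGZU$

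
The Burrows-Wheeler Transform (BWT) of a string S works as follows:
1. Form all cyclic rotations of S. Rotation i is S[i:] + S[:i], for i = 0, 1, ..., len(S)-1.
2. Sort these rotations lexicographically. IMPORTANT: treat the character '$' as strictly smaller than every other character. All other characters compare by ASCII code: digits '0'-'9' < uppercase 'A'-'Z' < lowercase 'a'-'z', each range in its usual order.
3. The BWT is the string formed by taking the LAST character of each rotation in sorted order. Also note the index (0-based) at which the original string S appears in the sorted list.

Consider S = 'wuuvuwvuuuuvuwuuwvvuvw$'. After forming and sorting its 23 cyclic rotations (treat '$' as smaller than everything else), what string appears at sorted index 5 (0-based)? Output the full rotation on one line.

All 23 rotations (rotation i = S[i:]+S[:i]):
  rot[0] = wuuvuwvuuuuvuwuuwvvuvw$
  rot[1] = uuvuwvuuuuvuwuuwvvuvw$w
  rot[2] = uvuwvuuuuvuwuuwvvuvw$wu
  rot[3] = vuwvuuuuvuwuuwvvuvw$wuu
  rot[4] = uwvuuuuvuwuuwvvuvw$wuuv
  rot[5] = wvuuuuvuwuuwvvuvw$wuuvu
  rot[6] = vuuuuvuwuuwvvuvw$wuuvuw
  rot[7] = uuuuvuwuuwvvuvw$wuuvuwv
  rot[8] = uuuvuwuuwvvuvw$wuuvuwvu
  rot[9] = uuvuwuuwvvuvw$wuuvuwvuu
  rot[10] = uvuwuuwvvuvw$wuuvuwvuuu
  rot[11] = vuwuuwvvuvw$wuuvuwvuuuu
  rot[12] = uwuuwvvuvw$wuuvuwvuuuuv
  rot[13] = wuuwvvuvw$wuuvuwvuuuuvu
  rot[14] = uuwvvuvw$wuuvuwvuuuuvuw
  rot[15] = uwvvuvw$wuuvuwvuuuuvuwu
  rot[16] = wvvuvw$wuuvuwvuuuuvuwuu
  rot[17] = vvuvw$wuuvuwvuuuuvuwuuw
  rot[18] = vuvw$wuuvuwvuuuuvuwuuwv
  rot[19] = uvw$wuuvuwvuuuuvuwuuwvv
  rot[20] = vw$wuuvuwvuuuuvuwuuwvvu
  rot[21] = w$wuuvuwvuuuuvuwuuwvvuv
  rot[22] = $wuuvuwvuuuuvuwuuwvvuvw
Sorted (with $ < everything):
  sorted[0] = $wuuvuwvuuuuvuwuuwvvuvw
  sorted[1] = uuuuvuwuuwvvuvw$wuuvuwv
  sorted[2] = uuuvuwuuwvvuvw$wuuvuwvu
  sorted[3] = uuvuwuuwvvuvw$wuuvuwvuu
  sorted[4] = uuvuwvuuuuvuwuuwvvuvw$w
  sorted[5] = uuwvvuvw$wuuvuwvuuuuvuw
  sorted[6] = uvuwuuwvvuvw$wuuvuwvuuu
  sorted[7] = uvuwvuuuuvuwuuwvvuvw$wu
  sorted[8] = uvw$wuuvuwvuuuuvuwuuwvv
  sorted[9] = uwuuwvvuvw$wuuvuwvuuuuv
  sorted[10] = uwvuuuuvuwuuwvvuvw$wuuv
  sorted[11] = uwvvuvw$wuuvuwvuuuuvuwu
  sorted[12] = vuuuuvuwuuwvvuvw$wuuvuw
  sorted[13] = vuvw$wuuvuwvuuuuvuwuuwv
  sorted[14] = vuwuuwvvuvw$wuuvuwvuuuu
  sorted[15] = vuwvuuuuvuwuuwvvuvw$wuu
  sorted[16] = vvuvw$wuuvuwvuuuuvuwuuw
  sorted[17] = vw$wuuvuwvuuuuvuwuuwvvu
  sorted[18] = w$wuuvuwvuuuuvuwuuwvvuv
  sorted[19] = wuuvuwvuuuuvuwuuwvvuvw$
  sorted[20] = wuuwvvuvw$wuuvuwvuuuuvu
  sorted[21] = wvuuuuvuwuuwvvuvw$wuuvu
  sorted[22] = wvvuvw$wuuvuwvuuuuvuwuu
sorted[5] = uuwvvuvw$wuuvuwvuuuuvuw

Answer: uuwvvuvw$wuuvuwvuuuuvuw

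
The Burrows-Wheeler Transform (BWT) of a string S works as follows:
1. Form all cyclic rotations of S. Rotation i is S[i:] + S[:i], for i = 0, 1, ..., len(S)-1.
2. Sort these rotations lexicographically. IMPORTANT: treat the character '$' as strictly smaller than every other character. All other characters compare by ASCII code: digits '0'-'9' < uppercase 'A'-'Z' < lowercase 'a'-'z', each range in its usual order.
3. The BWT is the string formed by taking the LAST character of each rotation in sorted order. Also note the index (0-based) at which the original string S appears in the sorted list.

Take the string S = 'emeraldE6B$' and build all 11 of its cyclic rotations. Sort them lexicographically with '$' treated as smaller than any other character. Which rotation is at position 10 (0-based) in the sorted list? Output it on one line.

Answer: raldE6B$eme

Derivation:
All 11 rotations (rotation i = S[i:]+S[:i]):
  rot[0] = emeraldE6B$
  rot[1] = meraldE6B$e
  rot[2] = eraldE6B$em
  rot[3] = raldE6B$eme
  rot[4] = aldE6B$emer
  rot[5] = ldE6B$emera
  rot[6] = dE6B$emeral
  rot[7] = E6B$emerald
  rot[8] = 6B$emeraldE
  rot[9] = B$emeraldE6
  rot[10] = $emeraldE6B
Sorted (with $ < everything):
  sorted[0] = $emeraldE6B
  sorted[1] = 6B$emeraldE
  sorted[2] = B$emeraldE6
  sorted[3] = E6B$emerald
  sorted[4] = aldE6B$emer
  sorted[5] = dE6B$emeral
  sorted[6] = emeraldE6B$
  sorted[7] = eraldE6B$em
  sorted[8] = ldE6B$emera
  sorted[9] = meraldE6B$e
  sorted[10] = raldE6B$eme
sorted[10] = raldE6B$eme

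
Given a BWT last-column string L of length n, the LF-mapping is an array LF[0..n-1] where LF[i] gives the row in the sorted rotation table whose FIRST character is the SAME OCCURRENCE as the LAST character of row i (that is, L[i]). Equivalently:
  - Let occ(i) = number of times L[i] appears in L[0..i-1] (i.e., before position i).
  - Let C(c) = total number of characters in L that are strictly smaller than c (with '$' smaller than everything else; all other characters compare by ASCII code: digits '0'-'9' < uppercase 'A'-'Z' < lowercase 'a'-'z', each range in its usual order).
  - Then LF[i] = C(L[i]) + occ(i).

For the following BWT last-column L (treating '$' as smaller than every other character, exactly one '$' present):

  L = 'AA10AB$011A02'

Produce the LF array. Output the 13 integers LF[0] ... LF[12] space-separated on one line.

Char counts: '$':1, '0':3, '1':3, '2':1, 'A':4, 'B':1
C (first-col start): C('$')=0, C('0')=1, C('1')=4, C('2')=7, C('A')=8, C('B')=12
L[0]='A': occ=0, LF[0]=C('A')+0=8+0=8
L[1]='A': occ=1, LF[1]=C('A')+1=8+1=9
L[2]='1': occ=0, LF[2]=C('1')+0=4+0=4
L[3]='0': occ=0, LF[3]=C('0')+0=1+0=1
L[4]='A': occ=2, LF[4]=C('A')+2=8+2=10
L[5]='B': occ=0, LF[5]=C('B')+0=12+0=12
L[6]='$': occ=0, LF[6]=C('$')+0=0+0=0
L[7]='0': occ=1, LF[7]=C('0')+1=1+1=2
L[8]='1': occ=1, LF[8]=C('1')+1=4+1=5
L[9]='1': occ=2, LF[9]=C('1')+2=4+2=6
L[10]='A': occ=3, LF[10]=C('A')+3=8+3=11
L[11]='0': occ=2, LF[11]=C('0')+2=1+2=3
L[12]='2': occ=0, LF[12]=C('2')+0=7+0=7

Answer: 8 9 4 1 10 12 0 2 5 6 11 3 7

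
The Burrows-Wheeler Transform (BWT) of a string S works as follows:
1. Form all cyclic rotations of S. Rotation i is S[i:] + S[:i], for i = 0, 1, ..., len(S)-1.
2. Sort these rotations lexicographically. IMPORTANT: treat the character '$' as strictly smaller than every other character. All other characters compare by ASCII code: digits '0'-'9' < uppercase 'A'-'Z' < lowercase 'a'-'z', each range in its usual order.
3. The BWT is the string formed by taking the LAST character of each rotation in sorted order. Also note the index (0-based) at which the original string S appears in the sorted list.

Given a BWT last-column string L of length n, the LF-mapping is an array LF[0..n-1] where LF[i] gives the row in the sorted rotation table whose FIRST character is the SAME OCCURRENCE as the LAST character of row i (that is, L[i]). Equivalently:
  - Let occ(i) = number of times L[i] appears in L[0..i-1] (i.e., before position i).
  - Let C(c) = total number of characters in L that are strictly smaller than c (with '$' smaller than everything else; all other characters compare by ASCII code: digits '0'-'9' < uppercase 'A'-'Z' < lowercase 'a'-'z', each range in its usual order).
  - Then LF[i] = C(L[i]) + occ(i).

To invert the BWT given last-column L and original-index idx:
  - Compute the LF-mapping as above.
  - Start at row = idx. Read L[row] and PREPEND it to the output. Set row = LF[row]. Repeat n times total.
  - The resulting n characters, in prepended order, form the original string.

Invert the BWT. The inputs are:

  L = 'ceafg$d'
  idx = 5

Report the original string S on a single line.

Answer: fdgeac$

Derivation:
LF mapping: 2 4 1 5 6 0 3
Walk LF starting at row 5, prepending L[row]:
  step 1: row=5, L[5]='$', prepend. Next row=LF[5]=0
  step 2: row=0, L[0]='c', prepend. Next row=LF[0]=2
  step 3: row=2, L[2]='a', prepend. Next row=LF[2]=1
  step 4: row=1, L[1]='e', prepend. Next row=LF[1]=4
  step 5: row=4, L[4]='g', prepend. Next row=LF[4]=6
  step 6: row=6, L[6]='d', prepend. Next row=LF[6]=3
  step 7: row=3, L[3]='f', prepend. Next row=LF[3]=5
Reversed output: fdgeac$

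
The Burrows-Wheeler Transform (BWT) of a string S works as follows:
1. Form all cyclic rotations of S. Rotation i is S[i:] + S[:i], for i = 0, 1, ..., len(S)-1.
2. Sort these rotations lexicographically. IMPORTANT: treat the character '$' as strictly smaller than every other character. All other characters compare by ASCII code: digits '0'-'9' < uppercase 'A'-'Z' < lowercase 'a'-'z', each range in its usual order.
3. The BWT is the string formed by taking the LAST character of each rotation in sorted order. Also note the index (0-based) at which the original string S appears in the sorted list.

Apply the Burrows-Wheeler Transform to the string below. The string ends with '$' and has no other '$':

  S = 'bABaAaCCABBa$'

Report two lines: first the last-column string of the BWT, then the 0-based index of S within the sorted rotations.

All 13 rotations (rotation i = S[i:]+S[:i]):
  rot[0] = bABaAaCCABBa$
  rot[1] = ABaAaCCABBa$b
  rot[2] = BaAaCCABBa$bA
  rot[3] = aAaCCABBa$bAB
  rot[4] = AaCCABBa$bABa
  rot[5] = aCCABBa$bABaA
  rot[6] = CCABBa$bABaAa
  rot[7] = CABBa$bABaAaC
  rot[8] = ABBa$bABaAaCC
  rot[9] = BBa$bABaAaCCA
  rot[10] = Ba$bABaAaCCAB
  rot[11] = a$bABaAaCCABB
  rot[12] = $bABaAaCCABBa
Sorted (with $ < everything):
  sorted[0] = $bABaAaCCABBa  (last char: 'a')
  sorted[1] = ABBa$bABaAaCC  (last char: 'C')
  sorted[2] = ABaAaCCABBa$b  (last char: 'b')
  sorted[3] = AaCCABBa$bABa  (last char: 'a')
  sorted[4] = BBa$bABaAaCCA  (last char: 'A')
  sorted[5] = Ba$bABaAaCCAB  (last char: 'B')
  sorted[6] = BaAaCCABBa$bA  (last char: 'A')
  sorted[7] = CABBa$bABaAaC  (last char: 'C')
  sorted[8] = CCABBa$bABaAa  (last char: 'a')
  sorted[9] = a$bABaAaCCABB  (last char: 'B')
  sorted[10] = aAaCCABBa$bAB  (last char: 'B')
  sorted[11] = aCCABBa$bABaA  (last char: 'A')
  sorted[12] = bABaAaCCABBa$  (last char: '$')
Last column: aCbaABACaBBA$
Original string S is at sorted index 12

Answer: aCbaABACaBBA$
12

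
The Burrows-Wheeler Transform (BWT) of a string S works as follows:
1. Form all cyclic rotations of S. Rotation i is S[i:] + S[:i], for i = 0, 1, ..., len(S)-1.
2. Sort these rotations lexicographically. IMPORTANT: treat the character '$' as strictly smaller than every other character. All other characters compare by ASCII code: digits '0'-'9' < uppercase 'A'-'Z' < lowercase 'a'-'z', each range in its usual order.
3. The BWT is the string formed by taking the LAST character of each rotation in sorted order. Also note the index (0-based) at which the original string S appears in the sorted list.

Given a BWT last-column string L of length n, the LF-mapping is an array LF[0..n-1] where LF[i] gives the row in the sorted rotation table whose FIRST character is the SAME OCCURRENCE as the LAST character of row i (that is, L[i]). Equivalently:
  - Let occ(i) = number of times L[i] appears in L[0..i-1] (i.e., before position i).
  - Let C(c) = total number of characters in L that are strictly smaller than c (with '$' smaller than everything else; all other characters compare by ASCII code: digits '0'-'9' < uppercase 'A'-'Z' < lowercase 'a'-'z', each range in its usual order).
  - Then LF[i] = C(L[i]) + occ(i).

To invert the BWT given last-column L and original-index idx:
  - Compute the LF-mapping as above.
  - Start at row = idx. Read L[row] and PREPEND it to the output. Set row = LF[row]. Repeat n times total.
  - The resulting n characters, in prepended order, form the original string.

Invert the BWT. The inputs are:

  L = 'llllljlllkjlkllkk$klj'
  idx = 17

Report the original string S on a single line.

Answer: lljljkljlllklklkllkl$

Derivation:
LF mapping: 9 10 11 12 13 1 14 15 16 4 2 17 5 18 19 6 7 0 8 20 3
Walk LF starting at row 17, prepending L[row]:
  step 1: row=17, L[17]='$', prepend. Next row=LF[17]=0
  step 2: row=0, L[0]='l', prepend. Next row=LF[0]=9
  step 3: row=9, L[9]='k', prepend. Next row=LF[9]=4
  step 4: row=4, L[4]='l', prepend. Next row=LF[4]=13
  step 5: row=13, L[13]='l', prepend. Next row=LF[13]=18
  step 6: row=18, L[18]='k', prepend. Next row=LF[18]=8
  step 7: row=8, L[8]='l', prepend. Next row=LF[8]=16
  step 8: row=16, L[16]='k', prepend. Next row=LF[16]=7
  step 9: row=7, L[7]='l', prepend. Next row=LF[7]=15
  step 10: row=15, L[15]='k', prepend. Next row=LF[15]=6
  step 11: row=6, L[6]='l', prepend. Next row=LF[6]=14
  step 12: row=14, L[14]='l', prepend. Next row=LF[14]=19
  step 13: row=19, L[19]='l', prepend. Next row=LF[19]=20
  step 14: row=20, L[20]='j', prepend. Next row=LF[20]=3
  step 15: row=3, L[3]='l', prepend. Next row=LF[3]=12
  step 16: row=12, L[12]='k', prepend. Next row=LF[12]=5
  step 17: row=5, L[5]='j', prepend. Next row=LF[5]=1
  step 18: row=1, L[1]='l', prepend. Next row=LF[1]=10
  step 19: row=10, L[10]='j', prepend. Next row=LF[10]=2
  step 20: row=2, L[2]='l', prepend. Next row=LF[2]=11
  step 21: row=11, L[11]='l', prepend. Next row=LF[11]=17
Reversed output: lljljkljlllklklkllkl$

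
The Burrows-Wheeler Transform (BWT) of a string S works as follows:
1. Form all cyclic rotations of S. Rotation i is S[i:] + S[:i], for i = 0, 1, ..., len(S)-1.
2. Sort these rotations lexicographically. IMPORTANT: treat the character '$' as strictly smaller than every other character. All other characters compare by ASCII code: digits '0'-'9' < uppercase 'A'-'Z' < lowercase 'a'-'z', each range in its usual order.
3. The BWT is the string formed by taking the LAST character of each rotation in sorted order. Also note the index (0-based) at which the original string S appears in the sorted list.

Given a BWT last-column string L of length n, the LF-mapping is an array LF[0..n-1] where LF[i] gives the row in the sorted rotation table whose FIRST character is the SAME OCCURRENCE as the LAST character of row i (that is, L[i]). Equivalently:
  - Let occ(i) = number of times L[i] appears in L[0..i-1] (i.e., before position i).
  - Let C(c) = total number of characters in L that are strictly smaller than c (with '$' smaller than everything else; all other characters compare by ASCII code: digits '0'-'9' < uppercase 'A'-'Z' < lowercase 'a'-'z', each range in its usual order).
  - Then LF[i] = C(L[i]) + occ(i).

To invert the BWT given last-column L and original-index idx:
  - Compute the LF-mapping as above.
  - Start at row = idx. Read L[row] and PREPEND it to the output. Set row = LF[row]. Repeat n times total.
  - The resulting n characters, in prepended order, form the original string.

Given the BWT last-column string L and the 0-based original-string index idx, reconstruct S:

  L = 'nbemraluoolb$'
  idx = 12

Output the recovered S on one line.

Answer: umbreballoon$

Derivation:
LF mapping: 8 2 4 7 11 1 5 12 9 10 6 3 0
Walk LF starting at row 12, prepending L[row]:
  step 1: row=12, L[12]='$', prepend. Next row=LF[12]=0
  step 2: row=0, L[0]='n', prepend. Next row=LF[0]=8
  step 3: row=8, L[8]='o', prepend. Next row=LF[8]=9
  step 4: row=9, L[9]='o', prepend. Next row=LF[9]=10
  step 5: row=10, L[10]='l', prepend. Next row=LF[10]=6
  step 6: row=6, L[6]='l', prepend. Next row=LF[6]=5
  step 7: row=5, L[5]='a', prepend. Next row=LF[5]=1
  step 8: row=1, L[1]='b', prepend. Next row=LF[1]=2
  step 9: row=2, L[2]='e', prepend. Next row=LF[2]=4
  step 10: row=4, L[4]='r', prepend. Next row=LF[4]=11
  step 11: row=11, L[11]='b', prepend. Next row=LF[11]=3
  step 12: row=3, L[3]='m', prepend. Next row=LF[3]=7
  step 13: row=7, L[7]='u', prepend. Next row=LF[7]=12
Reversed output: umbreballoon$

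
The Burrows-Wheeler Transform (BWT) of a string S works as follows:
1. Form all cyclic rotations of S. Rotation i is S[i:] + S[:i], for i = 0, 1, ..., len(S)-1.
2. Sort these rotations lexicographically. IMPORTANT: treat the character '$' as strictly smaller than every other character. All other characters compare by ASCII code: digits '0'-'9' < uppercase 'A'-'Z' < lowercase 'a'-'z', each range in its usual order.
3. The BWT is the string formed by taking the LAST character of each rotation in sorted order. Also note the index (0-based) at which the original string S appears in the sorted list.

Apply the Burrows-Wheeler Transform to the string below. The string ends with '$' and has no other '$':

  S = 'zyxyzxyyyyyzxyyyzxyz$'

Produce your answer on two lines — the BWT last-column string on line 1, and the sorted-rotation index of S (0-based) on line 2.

Answer: zzzzyzxyyxyyxxyyyyyy$
20

Derivation:
All 21 rotations (rotation i = S[i:]+S[:i]):
  rot[0] = zyxyzxyyyyyzxyyyzxyz$
  rot[1] = yxyzxyyyyyzxyyyzxyz$z
  rot[2] = xyzxyyyyyzxyyyzxyz$zy
  rot[3] = yzxyyyyyzxyyyzxyz$zyx
  rot[4] = zxyyyyyzxyyyzxyz$zyxy
  rot[5] = xyyyyyzxyyyzxyz$zyxyz
  rot[6] = yyyyyzxyyyzxyz$zyxyzx
  rot[7] = yyyyzxyyyzxyz$zyxyzxy
  rot[8] = yyyzxyyyzxyz$zyxyzxyy
  rot[9] = yyzxyyyzxyz$zyxyzxyyy
  rot[10] = yzxyyyzxyz$zyxyzxyyyy
  rot[11] = zxyyyzxyz$zyxyzxyyyyy
  rot[12] = xyyyzxyz$zyxyzxyyyyyz
  rot[13] = yyyzxyz$zyxyzxyyyyyzx
  rot[14] = yyzxyz$zyxyzxyyyyyzxy
  rot[15] = yzxyz$zyxyzxyyyyyzxyy
  rot[16] = zxyz$zyxyzxyyyyyzxyyy
  rot[17] = xyz$zyxyzxyyyyyzxyyyz
  rot[18] = yz$zyxyzxyyyyyzxyyyzx
  rot[19] = z$zyxyzxyyyyyzxyyyzxy
  rot[20] = $zyxyzxyyyyyzxyyyzxyz
Sorted (with $ < everything):
  sorted[0] = $zyxyzxyyyyyzxyyyzxyz  (last char: 'z')
  sorted[1] = xyyyyyzxyyyzxyz$zyxyz  (last char: 'z')
  sorted[2] = xyyyzxyz$zyxyzxyyyyyz  (last char: 'z')
  sorted[3] = xyz$zyxyzxyyyyyzxyyyz  (last char: 'z')
  sorted[4] = xyzxyyyyyzxyyyzxyz$zy  (last char: 'y')
  sorted[5] = yxyzxyyyyyzxyyyzxyz$z  (last char: 'z')
  sorted[6] = yyyyyzxyyyzxyz$zyxyzx  (last char: 'x')
  sorted[7] = yyyyzxyyyzxyz$zyxyzxy  (last char: 'y')
  sorted[8] = yyyzxyyyzxyz$zyxyzxyy  (last char: 'y')
  sorted[9] = yyyzxyz$zyxyzxyyyyyzx  (last char: 'x')
  sorted[10] = yyzxyyyzxyz$zyxyzxyyy  (last char: 'y')
  sorted[11] = yyzxyz$zyxyzxyyyyyzxy  (last char: 'y')
  sorted[12] = yz$zyxyzxyyyyyzxyyyzx  (last char: 'x')
  sorted[13] = yzxyyyyyzxyyyzxyz$zyx  (last char: 'x')
  sorted[14] = yzxyyyzxyz$zyxyzxyyyy  (last char: 'y')
  sorted[15] = yzxyz$zyxyzxyyyyyzxyy  (last char: 'y')
  sorted[16] = z$zyxyzxyyyyyzxyyyzxy  (last char: 'y')
  sorted[17] = zxyyyyyzxyyyzxyz$zyxy  (last char: 'y')
  sorted[18] = zxyyyzxyz$zyxyzxyyyyy  (last char: 'y')
  sorted[19] = zxyz$zyxyzxyyyyyzxyyy  (last char: 'y')
  sorted[20] = zyxyzxyyyyyzxyyyzxyz$  (last char: '$')
Last column: zzzzyzxyyxyyxxyyyyyy$
Original string S is at sorted index 20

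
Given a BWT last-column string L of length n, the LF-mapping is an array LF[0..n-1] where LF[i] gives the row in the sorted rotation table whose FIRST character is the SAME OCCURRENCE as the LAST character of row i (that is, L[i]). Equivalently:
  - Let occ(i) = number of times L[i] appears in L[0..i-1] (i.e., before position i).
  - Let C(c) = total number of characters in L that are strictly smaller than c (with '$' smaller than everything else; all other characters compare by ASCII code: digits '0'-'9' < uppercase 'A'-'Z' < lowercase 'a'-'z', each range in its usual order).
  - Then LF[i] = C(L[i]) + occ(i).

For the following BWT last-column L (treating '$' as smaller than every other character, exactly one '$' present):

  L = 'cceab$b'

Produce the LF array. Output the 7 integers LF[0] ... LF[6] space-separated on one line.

Char counts: '$':1, 'a':1, 'b':2, 'c':2, 'e':1
C (first-col start): C('$')=0, C('a')=1, C('b')=2, C('c')=4, C('e')=6
L[0]='c': occ=0, LF[0]=C('c')+0=4+0=4
L[1]='c': occ=1, LF[1]=C('c')+1=4+1=5
L[2]='e': occ=0, LF[2]=C('e')+0=6+0=6
L[3]='a': occ=0, LF[3]=C('a')+0=1+0=1
L[4]='b': occ=0, LF[4]=C('b')+0=2+0=2
L[5]='$': occ=0, LF[5]=C('$')+0=0+0=0
L[6]='b': occ=1, LF[6]=C('b')+1=2+1=3

Answer: 4 5 6 1 2 0 3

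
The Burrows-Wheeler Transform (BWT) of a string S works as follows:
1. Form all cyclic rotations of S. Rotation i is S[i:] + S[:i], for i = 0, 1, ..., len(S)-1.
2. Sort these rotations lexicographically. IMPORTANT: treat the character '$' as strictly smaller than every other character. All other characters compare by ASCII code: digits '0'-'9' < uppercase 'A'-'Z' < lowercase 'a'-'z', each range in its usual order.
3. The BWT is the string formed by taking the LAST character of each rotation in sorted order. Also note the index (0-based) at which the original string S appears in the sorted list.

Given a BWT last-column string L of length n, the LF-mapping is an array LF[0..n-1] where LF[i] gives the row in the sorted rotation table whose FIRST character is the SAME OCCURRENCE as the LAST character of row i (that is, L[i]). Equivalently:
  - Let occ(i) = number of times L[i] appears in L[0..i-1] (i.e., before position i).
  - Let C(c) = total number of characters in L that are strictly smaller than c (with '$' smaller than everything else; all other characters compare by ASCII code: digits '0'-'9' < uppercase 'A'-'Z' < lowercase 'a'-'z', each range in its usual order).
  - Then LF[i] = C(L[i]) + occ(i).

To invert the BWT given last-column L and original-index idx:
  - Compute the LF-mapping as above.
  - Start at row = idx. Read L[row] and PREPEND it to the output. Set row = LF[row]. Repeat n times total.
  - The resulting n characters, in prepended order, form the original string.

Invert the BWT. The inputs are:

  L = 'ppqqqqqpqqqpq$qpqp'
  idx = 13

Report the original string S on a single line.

LF mapping: 1 2 7 8 9 10 11 3 12 13 14 4 15 0 16 5 17 6
Walk LF starting at row 13, prepending L[row]:
  step 1: row=13, L[13]='$', prepend. Next row=LF[13]=0
  step 2: row=0, L[0]='p', prepend. Next row=LF[0]=1
  step 3: row=1, L[1]='p', prepend. Next row=LF[1]=2
  step 4: row=2, L[2]='q', prepend. Next row=LF[2]=7
  step 5: row=7, L[7]='p', prepend. Next row=LF[7]=3
  step 6: row=3, L[3]='q', prepend. Next row=LF[3]=8
  step 7: row=8, L[8]='q', prepend. Next row=LF[8]=12
  step 8: row=12, L[12]='q', prepend. Next row=LF[12]=15
  step 9: row=15, L[15]='p', prepend. Next row=LF[15]=5
  step 10: row=5, L[5]='q', prepend. Next row=LF[5]=10
  step 11: row=10, L[10]='q', prepend. Next row=LF[10]=14
  step 12: row=14, L[14]='q', prepend. Next row=LF[14]=16
  step 13: row=16, L[16]='q', prepend. Next row=LF[16]=17
  step 14: row=17, L[17]='p', prepend. Next row=LF[17]=6
  step 15: row=6, L[6]='q', prepend. Next row=LF[6]=11
  step 16: row=11, L[11]='p', prepend. Next row=LF[11]=4
  step 17: row=4, L[4]='q', prepend. Next row=LF[4]=9
  step 18: row=9, L[9]='q', prepend. Next row=LF[9]=13
Reversed output: qqpqpqqqqpqqqpqpp$

Answer: qqpqpqqqqpqqqpqpp$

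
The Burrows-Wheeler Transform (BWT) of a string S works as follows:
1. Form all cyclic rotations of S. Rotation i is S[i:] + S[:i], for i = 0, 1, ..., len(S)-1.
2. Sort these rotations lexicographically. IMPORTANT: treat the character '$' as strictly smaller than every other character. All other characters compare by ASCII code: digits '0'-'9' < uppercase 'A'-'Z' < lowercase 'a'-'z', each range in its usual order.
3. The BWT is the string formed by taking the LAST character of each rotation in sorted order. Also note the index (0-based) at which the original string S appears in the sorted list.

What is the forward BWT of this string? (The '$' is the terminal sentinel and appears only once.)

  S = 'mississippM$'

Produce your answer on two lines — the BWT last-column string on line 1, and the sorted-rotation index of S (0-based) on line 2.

All 12 rotations (rotation i = S[i:]+S[:i]):
  rot[0] = mississippM$
  rot[1] = ississippM$m
  rot[2] = ssissippM$mi
  rot[3] = sissippM$mis
  rot[4] = issippM$miss
  rot[5] = ssippM$missi
  rot[6] = sippM$missis
  rot[7] = ippM$mississ
  rot[8] = ppM$mississi
  rot[9] = pM$mississip
  rot[10] = M$mississipp
  rot[11] = $mississippM
Sorted (with $ < everything):
  sorted[0] = $mississippM  (last char: 'M')
  sorted[1] = M$mississipp  (last char: 'p')
  sorted[2] = ippM$mississ  (last char: 's')
  sorted[3] = issippM$miss  (last char: 's')
  sorted[4] = ississippM$m  (last char: 'm')
  sorted[5] = mississippM$  (last char: '$')
  sorted[6] = pM$mississip  (last char: 'p')
  sorted[7] = ppM$mississi  (last char: 'i')
  sorted[8] = sippM$missis  (last char: 's')
  sorted[9] = sissippM$mis  (last char: 's')
  sorted[10] = ssippM$missi  (last char: 'i')
  sorted[11] = ssissippM$mi  (last char: 'i')
Last column: Mpssm$pissii
Original string S is at sorted index 5

Answer: Mpssm$pissii
5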